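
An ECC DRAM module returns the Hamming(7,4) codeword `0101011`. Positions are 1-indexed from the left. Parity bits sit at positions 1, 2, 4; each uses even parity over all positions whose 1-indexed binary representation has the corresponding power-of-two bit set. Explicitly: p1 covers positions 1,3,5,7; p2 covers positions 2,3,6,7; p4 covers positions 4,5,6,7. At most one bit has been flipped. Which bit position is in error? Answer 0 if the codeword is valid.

s1: b1⊕b3⊕b5⊕b7 = 0⊕0⊕0⊕1 = 1
s2: b2⊕b3⊕b6⊕b7 = 1⊕0⊕1⊕1 = 1
s4: b4⊕b5⊕b6⊕b7 = 1⊕0⊕1⊕1 = 1
Syndrome (s4...s1) = 111 → position 7.

7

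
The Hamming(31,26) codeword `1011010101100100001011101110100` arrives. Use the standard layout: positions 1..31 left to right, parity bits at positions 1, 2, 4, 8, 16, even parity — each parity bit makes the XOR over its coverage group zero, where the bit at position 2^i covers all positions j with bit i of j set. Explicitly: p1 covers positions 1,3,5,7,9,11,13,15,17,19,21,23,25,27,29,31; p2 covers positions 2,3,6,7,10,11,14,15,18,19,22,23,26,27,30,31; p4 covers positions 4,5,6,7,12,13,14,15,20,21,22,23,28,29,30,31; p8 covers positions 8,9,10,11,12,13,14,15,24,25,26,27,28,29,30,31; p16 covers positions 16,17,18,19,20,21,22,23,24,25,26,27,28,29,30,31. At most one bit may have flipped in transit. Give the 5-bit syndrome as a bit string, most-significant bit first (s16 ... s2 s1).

s1: b1⊕b3⊕b5⊕b7⊕b9⊕b11⊕b13⊕b15⊕b17⊕b19⊕b21⊕b23⊕b25⊕b27⊕b29⊕b31 = 1⊕1⊕0⊕0⊕0⊕1⊕0⊕0⊕0⊕1⊕1⊕1⊕1⊕1⊕1⊕0 = 1
s2: b2⊕b3⊕b6⊕b7⊕b10⊕b11⊕b14⊕b15⊕b18⊕b19⊕b22⊕b23⊕b26⊕b27⊕b30⊕b31 = 0⊕1⊕1⊕0⊕1⊕1⊕1⊕0⊕0⊕1⊕1⊕1⊕1⊕1⊕0⊕0 = 0
s4: b4⊕b5⊕b6⊕b7⊕b12⊕b13⊕b14⊕b15⊕b20⊕b21⊕b22⊕b23⊕b28⊕b29⊕b30⊕b31 = 1⊕0⊕1⊕0⊕0⊕0⊕1⊕0⊕0⊕1⊕1⊕1⊕0⊕1⊕0⊕0 = 1
s8: b8⊕b9⊕b10⊕b11⊕b12⊕b13⊕b14⊕b15⊕b24⊕b25⊕b26⊕b27⊕b28⊕b29⊕b30⊕b31 = 1⊕0⊕1⊕1⊕0⊕0⊕1⊕0⊕0⊕1⊕1⊕1⊕0⊕1⊕0⊕0 = 0
s16: b16⊕b17⊕b18⊕b19⊕b20⊕b21⊕b22⊕b23⊕b24⊕b25⊕b26⊕b27⊕b28⊕b29⊕b30⊕b31 = 0⊕0⊕0⊕1⊕0⊕1⊕1⊕1⊕0⊕1⊕1⊕1⊕0⊕1⊕0⊕0 = 0
Syndrome (s16...s1) = 00101 → position 5.

00101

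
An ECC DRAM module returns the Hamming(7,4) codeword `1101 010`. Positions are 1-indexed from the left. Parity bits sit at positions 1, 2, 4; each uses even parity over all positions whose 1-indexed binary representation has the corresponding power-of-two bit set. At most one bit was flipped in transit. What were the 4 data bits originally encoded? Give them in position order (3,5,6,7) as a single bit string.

0010

s1: b1⊕b3⊕b5⊕b7 = 1⊕0⊕0⊕0 = 1
s2: b2⊕b3⊕b6⊕b7 = 1⊕0⊕1⊕0 = 0
s4: b4⊕b5⊕b6⊕b7 = 1⊕0⊕1⊕0 = 0
Syndrome (s4...s1) = 001 → position 1.
Flip bit 1: corrected codeword = 0101010
Data bits at positions 3,5,6,7: 0010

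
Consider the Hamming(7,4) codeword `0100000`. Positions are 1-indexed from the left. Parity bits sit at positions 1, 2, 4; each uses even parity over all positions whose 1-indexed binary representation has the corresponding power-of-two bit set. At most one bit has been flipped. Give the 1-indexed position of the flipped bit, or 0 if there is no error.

s1: b1⊕b3⊕b5⊕b7 = 0⊕0⊕0⊕0 = 0
s2: b2⊕b3⊕b6⊕b7 = 1⊕0⊕0⊕0 = 1
s4: b4⊕b5⊕b6⊕b7 = 0⊕0⊕0⊕0 = 0
Syndrome (s4...s1) = 010 → position 2.

2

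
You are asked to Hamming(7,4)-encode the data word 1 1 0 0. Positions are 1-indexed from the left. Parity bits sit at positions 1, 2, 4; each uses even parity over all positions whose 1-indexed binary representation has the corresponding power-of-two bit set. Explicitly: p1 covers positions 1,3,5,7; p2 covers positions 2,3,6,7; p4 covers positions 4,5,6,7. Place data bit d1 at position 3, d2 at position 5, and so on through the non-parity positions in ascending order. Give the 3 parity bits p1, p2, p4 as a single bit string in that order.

Place data bits at non-power-of-two positions: b3=1, b5=1, b6=0, b7=0.
p1 = XOR of data positions {3,5,7} = 1⊕1⊕0 = 0
p2 = XOR of data positions {3,6,7} = 1⊕0⊕0 = 1
p4 = XOR of data positions {5,6,7} = 1⊕0⊕0 = 1
Parity bits p1,p2,p4 = 011

011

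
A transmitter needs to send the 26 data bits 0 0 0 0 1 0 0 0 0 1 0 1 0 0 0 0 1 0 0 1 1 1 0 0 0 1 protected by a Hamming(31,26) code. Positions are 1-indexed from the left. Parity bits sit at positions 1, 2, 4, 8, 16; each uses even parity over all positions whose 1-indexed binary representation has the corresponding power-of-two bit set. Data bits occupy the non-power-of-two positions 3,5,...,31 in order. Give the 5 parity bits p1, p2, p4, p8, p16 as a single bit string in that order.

11100

Place data bits at non-power-of-two positions: b3=0, b5=0, b6=0, b7=0, b9=1, b10=0, b11=0, b12=0, b13=0, b14=1, b15=0, b17=1, b18=0, b19=0, b20=0, b21=0, b22=1, b23=0, b24=0, b25=1, b26=1, b27=1, b28=0, b29=0, b30=0, b31=1.
p1 = XOR of data positions {3,5,7,9,11,13,15,17,19,21,23,25,27,29,31} = 0⊕0⊕0⊕1⊕0⊕0⊕0⊕1⊕0⊕0⊕0⊕1⊕1⊕0⊕1 = 1
p2 = XOR of data positions {3,6,7,10,11,14,15,18,19,22,23,26,27,30,31} = 0⊕0⊕0⊕0⊕0⊕1⊕0⊕0⊕0⊕1⊕0⊕1⊕1⊕0⊕1 = 1
p4 = XOR of data positions {5,6,7,12,13,14,15,20,21,22,23,28,29,30,31} = 0⊕0⊕0⊕0⊕0⊕1⊕0⊕0⊕0⊕1⊕0⊕0⊕0⊕0⊕1 = 1
p8 = XOR of data positions {9,10,11,12,13,14,15,24,25,26,27,28,29,30,31} = 1⊕0⊕0⊕0⊕0⊕1⊕0⊕0⊕1⊕1⊕1⊕0⊕0⊕0⊕1 = 0
p16 = XOR of data positions {17,18,19,20,21,22,23,24,25,26,27,28,29,30,31} = 1⊕0⊕0⊕0⊕0⊕1⊕0⊕0⊕1⊕1⊕1⊕0⊕0⊕0⊕1 = 0
Parity bits p1,p2,p4,p8,p16 = 11100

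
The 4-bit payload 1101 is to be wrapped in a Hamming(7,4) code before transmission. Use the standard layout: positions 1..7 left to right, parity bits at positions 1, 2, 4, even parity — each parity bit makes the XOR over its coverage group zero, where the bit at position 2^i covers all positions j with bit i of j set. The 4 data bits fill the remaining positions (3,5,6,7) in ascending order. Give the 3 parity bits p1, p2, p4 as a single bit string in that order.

100

Place data bits at non-power-of-two positions: b3=1, b5=1, b6=0, b7=1.
p1 = XOR of data positions {3,5,7} = 1⊕1⊕1 = 1
p2 = XOR of data positions {3,6,7} = 1⊕0⊕1 = 0
p4 = XOR of data positions {5,6,7} = 1⊕0⊕1 = 0
Parity bits p1,p2,p4 = 100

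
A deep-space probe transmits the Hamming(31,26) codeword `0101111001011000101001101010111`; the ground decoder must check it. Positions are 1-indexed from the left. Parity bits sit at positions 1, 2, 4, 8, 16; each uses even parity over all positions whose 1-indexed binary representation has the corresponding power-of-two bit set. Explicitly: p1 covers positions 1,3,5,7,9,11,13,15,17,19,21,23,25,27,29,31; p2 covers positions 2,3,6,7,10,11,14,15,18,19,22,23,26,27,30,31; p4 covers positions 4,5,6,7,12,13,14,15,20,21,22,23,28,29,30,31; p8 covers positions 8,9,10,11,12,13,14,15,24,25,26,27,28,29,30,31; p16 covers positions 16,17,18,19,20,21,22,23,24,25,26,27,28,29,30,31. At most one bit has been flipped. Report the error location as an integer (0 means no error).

s1: b1⊕b3⊕b5⊕b7⊕b9⊕b11⊕b13⊕b15⊕b17⊕b19⊕b21⊕b23⊕b25⊕b27⊕b29⊕b31 = 0⊕0⊕1⊕1⊕0⊕0⊕1⊕0⊕1⊕1⊕0⊕1⊕1⊕1⊕1⊕1 = 0
s2: b2⊕b3⊕b6⊕b7⊕b10⊕b11⊕b14⊕b15⊕b18⊕b19⊕b22⊕b23⊕b26⊕b27⊕b30⊕b31 = 1⊕0⊕1⊕1⊕1⊕0⊕0⊕0⊕0⊕1⊕1⊕1⊕0⊕1⊕1⊕1 = 0
s4: b4⊕b5⊕b6⊕b7⊕b12⊕b13⊕b14⊕b15⊕b20⊕b21⊕b22⊕b23⊕b28⊕b29⊕b30⊕b31 = 1⊕1⊕1⊕1⊕1⊕1⊕0⊕0⊕0⊕0⊕1⊕1⊕0⊕1⊕1⊕1 = 1
s8: b8⊕b9⊕b10⊕b11⊕b12⊕b13⊕b14⊕b15⊕b24⊕b25⊕b26⊕b27⊕b28⊕b29⊕b30⊕b31 = 0⊕0⊕1⊕0⊕1⊕1⊕0⊕0⊕0⊕1⊕0⊕1⊕0⊕1⊕1⊕1 = 0
s16: b16⊕b17⊕b18⊕b19⊕b20⊕b21⊕b22⊕b23⊕b24⊕b25⊕b26⊕b27⊕b28⊕b29⊕b30⊕b31 = 0⊕1⊕0⊕1⊕0⊕0⊕1⊕1⊕0⊕1⊕0⊕1⊕0⊕1⊕1⊕1 = 1
Syndrome (s16...s1) = 10100 → position 20.

20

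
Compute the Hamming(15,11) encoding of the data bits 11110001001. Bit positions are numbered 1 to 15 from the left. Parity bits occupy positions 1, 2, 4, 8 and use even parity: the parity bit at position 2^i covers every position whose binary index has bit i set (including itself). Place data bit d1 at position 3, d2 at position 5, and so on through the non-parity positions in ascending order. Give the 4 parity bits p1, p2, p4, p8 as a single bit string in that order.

0010

Place data bits at non-power-of-two positions: b3=1, b5=1, b6=1, b7=1, b9=0, b10=0, b11=0, b12=1, b13=0, b14=0, b15=1.
p1 = XOR of data positions {3,5,7,9,11,13,15} = 1⊕1⊕1⊕0⊕0⊕0⊕1 = 0
p2 = XOR of data positions {3,6,7,10,11,14,15} = 1⊕1⊕1⊕0⊕0⊕0⊕1 = 0
p4 = XOR of data positions {5,6,7,12,13,14,15} = 1⊕1⊕1⊕1⊕0⊕0⊕1 = 1
p8 = XOR of data positions {9,10,11,12,13,14,15} = 0⊕0⊕0⊕1⊕0⊕0⊕1 = 0
Parity bits p1,p2,p4,p8 = 0010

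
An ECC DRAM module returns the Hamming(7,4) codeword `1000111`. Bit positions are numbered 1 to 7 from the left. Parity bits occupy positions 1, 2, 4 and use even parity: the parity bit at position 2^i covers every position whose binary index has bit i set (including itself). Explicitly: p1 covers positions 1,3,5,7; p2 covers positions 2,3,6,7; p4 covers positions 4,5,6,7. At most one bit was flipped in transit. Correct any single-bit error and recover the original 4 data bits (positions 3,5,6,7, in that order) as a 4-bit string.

s1: b1⊕b3⊕b5⊕b7 = 1⊕0⊕1⊕1 = 1
s2: b2⊕b3⊕b6⊕b7 = 0⊕0⊕1⊕1 = 0
s4: b4⊕b5⊕b6⊕b7 = 0⊕1⊕1⊕1 = 1
Syndrome (s4...s1) = 101 → position 5.
Flip bit 5: corrected codeword = 1000011
Data bits at positions 3,5,6,7: 0011

0011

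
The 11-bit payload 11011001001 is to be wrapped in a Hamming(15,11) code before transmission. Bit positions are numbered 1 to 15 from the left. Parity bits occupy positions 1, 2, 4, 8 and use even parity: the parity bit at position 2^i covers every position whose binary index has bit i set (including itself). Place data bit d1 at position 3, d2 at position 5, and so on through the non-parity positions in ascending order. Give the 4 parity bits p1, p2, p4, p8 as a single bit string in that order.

1101

Place data bits at non-power-of-two positions: b3=1, b5=1, b6=0, b7=1, b9=1, b10=0, b11=0, b12=1, b13=0, b14=0, b15=1.
p1 = XOR of data positions {3,5,7,9,11,13,15} = 1⊕1⊕1⊕1⊕0⊕0⊕1 = 1
p2 = XOR of data positions {3,6,7,10,11,14,15} = 1⊕0⊕1⊕0⊕0⊕0⊕1 = 1
p4 = XOR of data positions {5,6,7,12,13,14,15} = 1⊕0⊕1⊕1⊕0⊕0⊕1 = 0
p8 = XOR of data positions {9,10,11,12,13,14,15} = 1⊕0⊕0⊕1⊕0⊕0⊕1 = 1
Parity bits p1,p2,p4,p8 = 1101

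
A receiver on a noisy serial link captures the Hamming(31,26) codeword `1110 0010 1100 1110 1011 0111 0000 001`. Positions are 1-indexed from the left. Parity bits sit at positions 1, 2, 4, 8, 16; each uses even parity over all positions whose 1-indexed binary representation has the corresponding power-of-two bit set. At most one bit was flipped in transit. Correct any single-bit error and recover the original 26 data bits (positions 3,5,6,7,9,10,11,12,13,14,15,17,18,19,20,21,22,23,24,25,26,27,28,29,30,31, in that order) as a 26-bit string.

10011100111101101100000001

s1: b1⊕b3⊕b5⊕b7⊕b9⊕b11⊕b13⊕b15⊕b17⊕b19⊕b21⊕b23⊕b25⊕b27⊕b29⊕b31 = 1⊕1⊕0⊕1⊕1⊕0⊕1⊕1⊕1⊕1⊕0⊕1⊕0⊕0⊕0⊕1 = 0
s2: b2⊕b3⊕b6⊕b7⊕b10⊕b11⊕b14⊕b15⊕b18⊕b19⊕b22⊕b23⊕b26⊕b27⊕b30⊕b31 = 1⊕1⊕0⊕1⊕1⊕0⊕1⊕1⊕0⊕1⊕1⊕1⊕0⊕0⊕0⊕1 = 0
s4: b4⊕b5⊕b6⊕b7⊕b12⊕b13⊕b14⊕b15⊕b20⊕b21⊕b22⊕b23⊕b28⊕b29⊕b30⊕b31 = 0⊕0⊕0⊕1⊕0⊕1⊕1⊕1⊕1⊕0⊕1⊕1⊕0⊕0⊕0⊕1 = 0
s8: b8⊕b9⊕b10⊕b11⊕b12⊕b13⊕b14⊕b15⊕b24⊕b25⊕b26⊕b27⊕b28⊕b29⊕b30⊕b31 = 0⊕1⊕1⊕0⊕0⊕1⊕1⊕1⊕1⊕0⊕0⊕0⊕0⊕0⊕0⊕1 = 1
s16: b16⊕b17⊕b18⊕b19⊕b20⊕b21⊕b22⊕b23⊕b24⊕b25⊕b26⊕b27⊕b28⊕b29⊕b30⊕b31 = 0⊕1⊕0⊕1⊕1⊕0⊕1⊕1⊕1⊕0⊕0⊕0⊕0⊕0⊕0⊕1 = 1
Syndrome (s16...s1) = 11000 → position 24.
Flip bit 24: corrected codeword = 1110001011001110101101100000001
Data bits at positions 3,5,6,7,9,10,11,12,13,14,15,17,18,19,20,21,22,23,24,25,26,27,28,29,30,31: 10011100111101101100000001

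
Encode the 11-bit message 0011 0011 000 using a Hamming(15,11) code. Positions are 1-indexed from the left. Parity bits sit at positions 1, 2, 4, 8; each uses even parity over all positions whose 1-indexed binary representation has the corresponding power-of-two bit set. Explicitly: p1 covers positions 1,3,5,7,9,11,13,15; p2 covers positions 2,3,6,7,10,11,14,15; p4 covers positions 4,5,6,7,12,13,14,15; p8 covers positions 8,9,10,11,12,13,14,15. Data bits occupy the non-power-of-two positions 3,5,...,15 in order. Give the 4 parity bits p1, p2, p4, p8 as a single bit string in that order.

0110

Place data bits at non-power-of-two positions: b3=0, b5=0, b6=1, b7=1, b9=0, b10=0, b11=1, b12=1, b13=0, b14=0, b15=0.
p1 = XOR of data positions {3,5,7,9,11,13,15} = 0⊕0⊕1⊕0⊕1⊕0⊕0 = 0
p2 = XOR of data positions {3,6,7,10,11,14,15} = 0⊕1⊕1⊕0⊕1⊕0⊕0 = 1
p4 = XOR of data positions {5,6,7,12,13,14,15} = 0⊕1⊕1⊕1⊕0⊕0⊕0 = 1
p8 = XOR of data positions {9,10,11,12,13,14,15} = 0⊕0⊕1⊕1⊕0⊕0⊕0 = 0
Parity bits p1,p2,p4,p8 = 0110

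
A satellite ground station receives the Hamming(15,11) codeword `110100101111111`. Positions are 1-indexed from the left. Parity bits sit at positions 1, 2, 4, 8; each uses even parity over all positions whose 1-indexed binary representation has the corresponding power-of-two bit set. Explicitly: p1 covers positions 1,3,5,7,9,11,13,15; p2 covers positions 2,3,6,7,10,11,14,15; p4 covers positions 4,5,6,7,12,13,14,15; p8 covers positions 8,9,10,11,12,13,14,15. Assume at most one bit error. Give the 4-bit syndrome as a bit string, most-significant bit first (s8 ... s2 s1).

s1: b1⊕b3⊕b5⊕b7⊕b9⊕b11⊕b13⊕b15 = 1⊕0⊕0⊕1⊕1⊕1⊕1⊕1 = 0
s2: b2⊕b3⊕b6⊕b7⊕b10⊕b11⊕b14⊕b15 = 1⊕0⊕0⊕1⊕1⊕1⊕1⊕1 = 0
s4: b4⊕b5⊕b6⊕b7⊕b12⊕b13⊕b14⊕b15 = 1⊕0⊕0⊕1⊕1⊕1⊕1⊕1 = 0
s8: b8⊕b9⊕b10⊕b11⊕b12⊕b13⊕b14⊕b15 = 0⊕1⊕1⊕1⊕1⊕1⊕1⊕1 = 1
Syndrome (s8...s1) = 1000 → position 8.

1000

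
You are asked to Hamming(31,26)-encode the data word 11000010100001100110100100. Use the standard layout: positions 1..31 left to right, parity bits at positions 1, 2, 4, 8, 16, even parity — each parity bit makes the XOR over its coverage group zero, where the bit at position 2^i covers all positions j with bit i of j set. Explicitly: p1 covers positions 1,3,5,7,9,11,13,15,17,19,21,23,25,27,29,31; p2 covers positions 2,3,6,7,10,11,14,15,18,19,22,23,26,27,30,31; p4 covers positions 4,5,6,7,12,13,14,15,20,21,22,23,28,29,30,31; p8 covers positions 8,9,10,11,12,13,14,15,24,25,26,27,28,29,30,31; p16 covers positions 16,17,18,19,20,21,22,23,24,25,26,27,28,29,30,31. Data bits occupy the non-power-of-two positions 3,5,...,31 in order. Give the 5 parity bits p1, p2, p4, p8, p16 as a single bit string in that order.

11110

Place data bits at non-power-of-two positions: b3=1, b5=1, b6=0, b7=0, b9=0, b10=0, b11=1, b12=0, b13=1, b14=0, b15=0, b17=0, b18=0, b19=1, b20=1, b21=0, b22=0, b23=1, b24=1, b25=0, b26=1, b27=0, b28=0, b29=1, b30=0, b31=0.
p1 = XOR of data positions {3,5,7,9,11,13,15,17,19,21,23,25,27,29,31} = 1⊕1⊕0⊕0⊕1⊕1⊕0⊕0⊕1⊕0⊕1⊕0⊕0⊕1⊕0 = 1
p2 = XOR of data positions {3,6,7,10,11,14,15,18,19,22,23,26,27,30,31} = 1⊕0⊕0⊕0⊕1⊕0⊕0⊕0⊕1⊕0⊕1⊕1⊕0⊕0⊕0 = 1
p4 = XOR of data positions {5,6,7,12,13,14,15,20,21,22,23,28,29,30,31} = 1⊕0⊕0⊕0⊕1⊕0⊕0⊕1⊕0⊕0⊕1⊕0⊕1⊕0⊕0 = 1
p8 = XOR of data positions {9,10,11,12,13,14,15,24,25,26,27,28,29,30,31} = 0⊕0⊕1⊕0⊕1⊕0⊕0⊕1⊕0⊕1⊕0⊕0⊕1⊕0⊕0 = 1
p16 = XOR of data positions {17,18,19,20,21,22,23,24,25,26,27,28,29,30,31} = 0⊕0⊕1⊕1⊕0⊕0⊕1⊕1⊕0⊕1⊕0⊕0⊕1⊕0⊕0 = 0
Parity bits p1,p2,p4,p8,p16 = 11110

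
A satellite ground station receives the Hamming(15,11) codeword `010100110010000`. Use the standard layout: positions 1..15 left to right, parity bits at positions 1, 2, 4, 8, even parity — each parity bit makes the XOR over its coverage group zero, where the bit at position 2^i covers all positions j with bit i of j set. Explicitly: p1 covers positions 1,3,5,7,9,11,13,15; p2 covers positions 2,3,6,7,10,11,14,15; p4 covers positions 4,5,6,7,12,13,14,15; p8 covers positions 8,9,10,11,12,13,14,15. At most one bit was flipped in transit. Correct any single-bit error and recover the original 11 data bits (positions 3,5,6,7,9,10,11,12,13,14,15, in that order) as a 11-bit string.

s1: b1⊕b3⊕b5⊕b7⊕b9⊕b11⊕b13⊕b15 = 0⊕0⊕0⊕1⊕0⊕1⊕0⊕0 = 0
s2: b2⊕b3⊕b6⊕b7⊕b10⊕b11⊕b14⊕b15 = 1⊕0⊕0⊕1⊕0⊕1⊕0⊕0 = 1
s4: b4⊕b5⊕b6⊕b7⊕b12⊕b13⊕b14⊕b15 = 1⊕0⊕0⊕1⊕0⊕0⊕0⊕0 = 0
s8: b8⊕b9⊕b10⊕b11⊕b12⊕b13⊕b14⊕b15 = 1⊕0⊕0⊕1⊕0⊕0⊕0⊕0 = 0
Syndrome (s8...s1) = 0010 → position 2.
Flip bit 2: corrected codeword = 000100110010000
Data bits at positions 3,5,6,7,9,10,11,12,13,14,15: 00010010000

00010010000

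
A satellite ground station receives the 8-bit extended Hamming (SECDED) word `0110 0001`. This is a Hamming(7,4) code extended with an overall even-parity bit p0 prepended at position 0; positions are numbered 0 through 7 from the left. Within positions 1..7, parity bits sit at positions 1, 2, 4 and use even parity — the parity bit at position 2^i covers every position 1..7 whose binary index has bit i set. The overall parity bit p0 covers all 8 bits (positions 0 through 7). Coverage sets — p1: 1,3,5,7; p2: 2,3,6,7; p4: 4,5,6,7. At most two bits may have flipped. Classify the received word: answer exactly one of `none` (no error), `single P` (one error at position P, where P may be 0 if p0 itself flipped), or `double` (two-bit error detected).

single 4

s1: b1⊕b3⊕b5⊕b7 = 1⊕0⊕0⊕1 = 0
s2: b2⊕b3⊕b6⊕b7 = 1⊕0⊕0⊕1 = 0
s4: b4⊕b5⊕b6⊕b7 = 0⊕0⊕0⊕1 = 1
Syndrome (s4...s1) = 100 → position 4.
Overall parity (XOR of all 8 bits, including p0): 0⊕1⊕1⊕0⊕0⊕0⊕0⊕1 = 1
Overall=1, syndrome position=4 → single-bit error at position 4.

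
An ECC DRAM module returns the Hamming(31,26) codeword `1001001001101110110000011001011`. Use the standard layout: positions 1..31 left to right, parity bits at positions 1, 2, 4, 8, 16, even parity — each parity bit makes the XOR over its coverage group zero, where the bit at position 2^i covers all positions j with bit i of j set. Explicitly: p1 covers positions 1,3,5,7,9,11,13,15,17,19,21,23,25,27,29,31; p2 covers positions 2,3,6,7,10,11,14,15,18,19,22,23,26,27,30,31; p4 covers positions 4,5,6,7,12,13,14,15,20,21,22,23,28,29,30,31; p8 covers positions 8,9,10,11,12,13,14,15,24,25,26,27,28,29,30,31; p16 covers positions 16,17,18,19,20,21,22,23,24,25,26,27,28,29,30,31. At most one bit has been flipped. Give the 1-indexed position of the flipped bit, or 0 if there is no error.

16

s1: b1⊕b3⊕b5⊕b7⊕b9⊕b11⊕b13⊕b15⊕b17⊕b19⊕b21⊕b23⊕b25⊕b27⊕b29⊕b31 = 1⊕0⊕0⊕1⊕0⊕1⊕1⊕1⊕1⊕0⊕0⊕0⊕1⊕0⊕0⊕1 = 0
s2: b2⊕b3⊕b6⊕b7⊕b10⊕b11⊕b14⊕b15⊕b18⊕b19⊕b22⊕b23⊕b26⊕b27⊕b30⊕b31 = 0⊕0⊕0⊕1⊕1⊕1⊕1⊕1⊕1⊕0⊕0⊕0⊕0⊕0⊕1⊕1 = 0
s4: b4⊕b5⊕b6⊕b7⊕b12⊕b13⊕b14⊕b15⊕b20⊕b21⊕b22⊕b23⊕b28⊕b29⊕b30⊕b31 = 1⊕0⊕0⊕1⊕0⊕1⊕1⊕1⊕0⊕0⊕0⊕0⊕1⊕0⊕1⊕1 = 0
s8: b8⊕b9⊕b10⊕b11⊕b12⊕b13⊕b14⊕b15⊕b24⊕b25⊕b26⊕b27⊕b28⊕b29⊕b30⊕b31 = 0⊕0⊕1⊕1⊕0⊕1⊕1⊕1⊕1⊕1⊕0⊕0⊕1⊕0⊕1⊕1 = 0
s16: b16⊕b17⊕b18⊕b19⊕b20⊕b21⊕b22⊕b23⊕b24⊕b25⊕b26⊕b27⊕b28⊕b29⊕b30⊕b31 = 0⊕1⊕1⊕0⊕0⊕0⊕0⊕0⊕1⊕1⊕0⊕0⊕1⊕0⊕1⊕1 = 1
Syndrome (s16...s1) = 10000 → position 16.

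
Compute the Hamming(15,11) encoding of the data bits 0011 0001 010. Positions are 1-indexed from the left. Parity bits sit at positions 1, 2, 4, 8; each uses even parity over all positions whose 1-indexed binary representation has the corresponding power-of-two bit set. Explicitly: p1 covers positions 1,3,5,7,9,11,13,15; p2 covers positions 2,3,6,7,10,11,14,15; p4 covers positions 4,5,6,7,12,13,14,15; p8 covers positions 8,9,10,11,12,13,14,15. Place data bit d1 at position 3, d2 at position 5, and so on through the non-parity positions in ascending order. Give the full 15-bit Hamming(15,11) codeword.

Place data bits at non-power-of-two positions: b3=0, b5=0, b6=1, b7=1, b9=0, b10=0, b11=0, b12=1, b13=0, b14=1, b15=0.
p1 = XOR of data positions {3,5,7,9,11,13,15} = 0⊕0⊕1⊕0⊕0⊕0⊕0 = 1
p2 = XOR of data positions {3,6,7,10,11,14,15} = 0⊕1⊕1⊕0⊕0⊕1⊕0 = 1
p4 = XOR of data positions {5,6,7,12,13,14,15} = 0⊕1⊕1⊕1⊕0⊕1⊕0 = 0
p8 = XOR of data positions {9,10,11,12,13,14,15} = 0⊕0⊕0⊕1⊕0⊕1⊕0 = 0
Codeword b1..b15 = 110001100001010

110001100001010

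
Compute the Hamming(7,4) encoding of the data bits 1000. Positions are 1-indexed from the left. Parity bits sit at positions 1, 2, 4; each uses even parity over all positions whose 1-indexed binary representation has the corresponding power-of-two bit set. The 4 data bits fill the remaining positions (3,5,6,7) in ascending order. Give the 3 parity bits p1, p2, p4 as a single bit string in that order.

110

Place data bits at non-power-of-two positions: b3=1, b5=0, b6=0, b7=0.
p1 = XOR of data positions {3,5,7} = 1⊕0⊕0 = 1
p2 = XOR of data positions {3,6,7} = 1⊕0⊕0 = 1
p4 = XOR of data positions {5,6,7} = 0⊕0⊕0 = 0
Parity bits p1,p2,p4 = 110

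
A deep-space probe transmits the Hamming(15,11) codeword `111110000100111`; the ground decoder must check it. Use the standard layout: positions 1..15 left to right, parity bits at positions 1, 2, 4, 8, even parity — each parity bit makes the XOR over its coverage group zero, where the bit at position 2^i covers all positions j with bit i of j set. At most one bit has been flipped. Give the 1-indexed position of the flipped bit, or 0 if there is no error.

s1: b1⊕b3⊕b5⊕b7⊕b9⊕b11⊕b13⊕b15 = 1⊕1⊕1⊕0⊕0⊕0⊕1⊕1 = 1
s2: b2⊕b3⊕b6⊕b7⊕b10⊕b11⊕b14⊕b15 = 1⊕1⊕0⊕0⊕1⊕0⊕1⊕1 = 1
s4: b4⊕b5⊕b6⊕b7⊕b12⊕b13⊕b14⊕b15 = 1⊕1⊕0⊕0⊕0⊕1⊕1⊕1 = 1
s8: b8⊕b9⊕b10⊕b11⊕b12⊕b13⊕b14⊕b15 = 0⊕0⊕1⊕0⊕0⊕1⊕1⊕1 = 0
Syndrome (s8...s1) = 0111 → position 7.

7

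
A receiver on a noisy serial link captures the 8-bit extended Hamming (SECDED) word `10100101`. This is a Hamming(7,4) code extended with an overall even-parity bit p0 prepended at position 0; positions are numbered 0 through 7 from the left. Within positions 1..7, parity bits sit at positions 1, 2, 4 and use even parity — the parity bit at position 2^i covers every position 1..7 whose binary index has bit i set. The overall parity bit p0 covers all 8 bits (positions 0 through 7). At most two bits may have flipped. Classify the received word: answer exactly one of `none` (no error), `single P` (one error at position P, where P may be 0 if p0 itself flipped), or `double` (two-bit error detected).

none

s1: b1⊕b3⊕b5⊕b7 = 0⊕0⊕1⊕1 = 0
s2: b2⊕b3⊕b6⊕b7 = 1⊕0⊕0⊕1 = 0
s4: b4⊕b5⊕b6⊕b7 = 0⊕1⊕0⊕1 = 0
Syndrome (s4...s1) = 000 → position 0 (no error).
Overall parity (XOR of all 8 bits, including p0): 1⊕0⊕1⊕0⊕0⊕1⊕0⊕1 = 0
Overall=0, syndrome position=0 → no error.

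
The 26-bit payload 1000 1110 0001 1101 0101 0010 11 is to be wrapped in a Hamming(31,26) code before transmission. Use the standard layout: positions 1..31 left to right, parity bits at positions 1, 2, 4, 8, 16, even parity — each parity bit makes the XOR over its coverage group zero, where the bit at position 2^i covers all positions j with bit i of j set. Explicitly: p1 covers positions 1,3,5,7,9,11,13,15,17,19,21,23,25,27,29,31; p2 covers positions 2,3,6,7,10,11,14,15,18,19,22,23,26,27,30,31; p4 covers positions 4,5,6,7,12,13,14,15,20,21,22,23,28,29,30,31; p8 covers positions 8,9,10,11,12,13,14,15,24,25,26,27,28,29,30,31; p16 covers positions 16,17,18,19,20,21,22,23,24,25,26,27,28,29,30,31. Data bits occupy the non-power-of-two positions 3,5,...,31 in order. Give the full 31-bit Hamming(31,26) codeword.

Place data bits at non-power-of-two positions: b3=1, b5=0, b6=0, b7=0, b9=1, b10=1, b11=1, b12=0, b13=0, b14=0, b15=0, b17=1, b18=1, b19=1, b20=0, b21=1, b22=0, b23=1, b24=0, b25=1, b26=0, b27=0, b28=1, b29=0, b30=1, b31=1.
p1 = XOR of data positions {3,5,7,9,11,13,15,17,19,21,23,25,27,29,31} = 1⊕0⊕0⊕1⊕1⊕0⊕0⊕1⊕1⊕1⊕1⊕1⊕0⊕0⊕1 = 1
p2 = XOR of data positions {3,6,7,10,11,14,15,18,19,22,23,26,27,30,31} = 1⊕0⊕0⊕1⊕1⊕0⊕0⊕1⊕1⊕0⊕1⊕0⊕0⊕1⊕1 = 0
p4 = XOR of data positions {5,6,7,12,13,14,15,20,21,22,23,28,29,30,31} = 0⊕0⊕0⊕0⊕0⊕0⊕0⊕0⊕1⊕0⊕1⊕1⊕0⊕1⊕1 = 1
p8 = XOR of data positions {9,10,11,12,13,14,15,24,25,26,27,28,29,30,31} = 1⊕1⊕1⊕0⊕0⊕0⊕0⊕0⊕1⊕0⊕0⊕1⊕0⊕1⊕1 = 1
p16 = XOR of data positions {17,18,19,20,21,22,23,24,25,26,27,28,29,30,31} = 1⊕1⊕1⊕0⊕1⊕0⊕1⊕0⊕1⊕0⊕0⊕1⊕0⊕1⊕1 = 1
Codeword b1..b31 = 1011000111100001111010101001011

1011000111100001111010101001011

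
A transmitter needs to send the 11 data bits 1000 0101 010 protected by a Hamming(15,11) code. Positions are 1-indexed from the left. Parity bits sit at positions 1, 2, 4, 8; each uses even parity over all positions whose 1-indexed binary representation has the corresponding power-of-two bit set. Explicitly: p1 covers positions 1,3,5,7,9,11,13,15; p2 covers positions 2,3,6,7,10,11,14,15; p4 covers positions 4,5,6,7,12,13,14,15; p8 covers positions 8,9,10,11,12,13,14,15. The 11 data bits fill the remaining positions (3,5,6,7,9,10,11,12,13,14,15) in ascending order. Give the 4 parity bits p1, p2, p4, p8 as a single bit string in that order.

Place data bits at non-power-of-two positions: b3=1, b5=0, b6=0, b7=0, b9=0, b10=1, b11=0, b12=1, b13=0, b14=1, b15=0.
p1 = XOR of data positions {3,5,7,9,11,13,15} = 1⊕0⊕0⊕0⊕0⊕0⊕0 = 1
p2 = XOR of data positions {3,6,7,10,11,14,15} = 1⊕0⊕0⊕1⊕0⊕1⊕0 = 1
p4 = XOR of data positions {5,6,7,12,13,14,15} = 0⊕0⊕0⊕1⊕0⊕1⊕0 = 0
p8 = XOR of data positions {9,10,11,12,13,14,15} = 0⊕1⊕0⊕1⊕0⊕1⊕0 = 1
Parity bits p1,p2,p4,p8 = 1101

1101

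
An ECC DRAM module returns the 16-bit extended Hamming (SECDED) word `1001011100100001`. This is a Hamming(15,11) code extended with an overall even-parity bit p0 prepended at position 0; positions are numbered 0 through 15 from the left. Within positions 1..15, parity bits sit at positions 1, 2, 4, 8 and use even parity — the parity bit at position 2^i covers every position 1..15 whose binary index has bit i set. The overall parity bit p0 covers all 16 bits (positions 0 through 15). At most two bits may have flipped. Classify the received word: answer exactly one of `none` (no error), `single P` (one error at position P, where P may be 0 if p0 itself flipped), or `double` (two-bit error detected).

s1: b1⊕b3⊕b5⊕b7⊕b9⊕b11⊕b13⊕b15 = 0⊕1⊕1⊕1⊕0⊕0⊕0⊕1 = 0
s2: b2⊕b3⊕b6⊕b7⊕b10⊕b11⊕b14⊕b15 = 0⊕1⊕1⊕1⊕1⊕0⊕0⊕1 = 1
s4: b4⊕b5⊕b6⊕b7⊕b12⊕b13⊕b14⊕b15 = 0⊕1⊕1⊕1⊕0⊕0⊕0⊕1 = 0
s8: b8⊕b9⊕b10⊕b11⊕b12⊕b13⊕b14⊕b15 = 0⊕0⊕1⊕0⊕0⊕0⊕0⊕1 = 0
Syndrome (s8...s1) = 0010 → position 2.
Overall parity (XOR of all 16 bits, including p0): 1⊕0⊕0⊕1⊕0⊕1⊕1⊕1⊕0⊕0⊕1⊕0⊕0⊕0⊕0⊕1 = 1
Overall=1, syndrome position=2 → single-bit error at position 2.

single 2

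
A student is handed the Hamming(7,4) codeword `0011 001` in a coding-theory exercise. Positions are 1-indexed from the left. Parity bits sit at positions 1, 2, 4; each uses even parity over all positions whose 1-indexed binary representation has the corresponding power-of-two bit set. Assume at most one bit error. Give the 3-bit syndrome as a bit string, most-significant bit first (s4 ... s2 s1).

s1: b1⊕b3⊕b5⊕b7 = 0⊕1⊕0⊕1 = 0
s2: b2⊕b3⊕b6⊕b7 = 0⊕1⊕0⊕1 = 0
s4: b4⊕b5⊕b6⊕b7 = 1⊕0⊕0⊕1 = 0
Syndrome (s4...s1) = 000 → position 0 (no error).

000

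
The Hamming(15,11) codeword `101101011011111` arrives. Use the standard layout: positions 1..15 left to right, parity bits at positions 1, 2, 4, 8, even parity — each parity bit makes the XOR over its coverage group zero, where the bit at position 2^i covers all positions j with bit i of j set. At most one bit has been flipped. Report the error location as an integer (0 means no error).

10

s1: b1⊕b3⊕b5⊕b7⊕b9⊕b11⊕b13⊕b15 = 1⊕1⊕0⊕0⊕1⊕1⊕1⊕1 = 0
s2: b2⊕b3⊕b6⊕b7⊕b10⊕b11⊕b14⊕b15 = 0⊕1⊕1⊕0⊕0⊕1⊕1⊕1 = 1
s4: b4⊕b5⊕b6⊕b7⊕b12⊕b13⊕b14⊕b15 = 1⊕0⊕1⊕0⊕1⊕1⊕1⊕1 = 0
s8: b8⊕b9⊕b10⊕b11⊕b12⊕b13⊕b14⊕b15 = 1⊕1⊕0⊕1⊕1⊕1⊕1⊕1 = 1
Syndrome (s8...s1) = 1010 → position 10.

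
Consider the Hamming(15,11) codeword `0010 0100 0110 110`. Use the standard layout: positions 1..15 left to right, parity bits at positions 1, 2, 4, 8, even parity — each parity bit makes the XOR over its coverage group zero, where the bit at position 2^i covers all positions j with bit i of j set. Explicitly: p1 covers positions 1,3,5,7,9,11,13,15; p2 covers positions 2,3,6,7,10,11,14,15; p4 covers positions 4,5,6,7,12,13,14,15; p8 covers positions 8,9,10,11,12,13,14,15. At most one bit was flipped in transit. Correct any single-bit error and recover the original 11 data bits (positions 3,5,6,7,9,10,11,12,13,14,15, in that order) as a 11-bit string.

s1: b1⊕b3⊕b5⊕b7⊕b9⊕b11⊕b13⊕b15 = 0⊕1⊕0⊕0⊕0⊕1⊕1⊕0 = 1
s2: b2⊕b3⊕b6⊕b7⊕b10⊕b11⊕b14⊕b15 = 0⊕1⊕1⊕0⊕1⊕1⊕1⊕0 = 1
s4: b4⊕b5⊕b6⊕b7⊕b12⊕b13⊕b14⊕b15 = 0⊕0⊕1⊕0⊕0⊕1⊕1⊕0 = 1
s8: b8⊕b9⊕b10⊕b11⊕b12⊕b13⊕b14⊕b15 = 0⊕0⊕1⊕1⊕0⊕1⊕1⊕0 = 0
Syndrome (s8...s1) = 0111 → position 7.
Flip bit 7: corrected codeword = 001001100110110
Data bits at positions 3,5,6,7,9,10,11,12,13,14,15: 10110110110

10110110110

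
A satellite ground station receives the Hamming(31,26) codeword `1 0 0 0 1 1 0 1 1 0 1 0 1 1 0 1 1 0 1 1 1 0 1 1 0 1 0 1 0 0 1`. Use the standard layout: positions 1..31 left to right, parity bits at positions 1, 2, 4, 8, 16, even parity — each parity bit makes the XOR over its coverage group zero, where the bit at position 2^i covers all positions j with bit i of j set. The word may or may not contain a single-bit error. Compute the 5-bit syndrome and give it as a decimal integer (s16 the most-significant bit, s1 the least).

14

s1: b1⊕b3⊕b5⊕b7⊕b9⊕b11⊕b13⊕b15⊕b17⊕b19⊕b21⊕b23⊕b25⊕b27⊕b29⊕b31 = 1⊕0⊕1⊕0⊕1⊕1⊕1⊕0⊕1⊕1⊕1⊕1⊕0⊕0⊕0⊕1 = 0
s2: b2⊕b3⊕b6⊕b7⊕b10⊕b11⊕b14⊕b15⊕b18⊕b19⊕b22⊕b23⊕b26⊕b27⊕b30⊕b31 = 0⊕0⊕1⊕0⊕0⊕1⊕1⊕0⊕0⊕1⊕0⊕1⊕1⊕0⊕0⊕1 = 1
s4: b4⊕b5⊕b6⊕b7⊕b12⊕b13⊕b14⊕b15⊕b20⊕b21⊕b22⊕b23⊕b28⊕b29⊕b30⊕b31 = 0⊕1⊕1⊕0⊕0⊕1⊕1⊕0⊕1⊕1⊕0⊕1⊕1⊕0⊕0⊕1 = 1
s8: b8⊕b9⊕b10⊕b11⊕b12⊕b13⊕b14⊕b15⊕b24⊕b25⊕b26⊕b27⊕b28⊕b29⊕b30⊕b31 = 1⊕1⊕0⊕1⊕0⊕1⊕1⊕0⊕1⊕0⊕1⊕0⊕1⊕0⊕0⊕1 = 1
s16: b16⊕b17⊕b18⊕b19⊕b20⊕b21⊕b22⊕b23⊕b24⊕b25⊕b26⊕b27⊕b28⊕b29⊕b30⊕b31 = 1⊕1⊕0⊕1⊕1⊕1⊕0⊕1⊕1⊕0⊕1⊕0⊕1⊕0⊕0⊕1 = 0
Syndrome (s16...s1) = 01110 → position 14.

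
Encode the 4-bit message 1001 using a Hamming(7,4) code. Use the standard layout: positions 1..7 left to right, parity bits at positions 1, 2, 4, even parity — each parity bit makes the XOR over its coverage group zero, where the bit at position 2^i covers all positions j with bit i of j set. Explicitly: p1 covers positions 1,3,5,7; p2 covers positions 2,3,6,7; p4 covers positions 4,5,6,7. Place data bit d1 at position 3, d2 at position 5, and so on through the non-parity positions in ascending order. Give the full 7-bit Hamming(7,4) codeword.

Place data bits at non-power-of-two positions: b3=1, b5=0, b6=0, b7=1.
p1 = XOR of data positions {3,5,7} = 1⊕0⊕1 = 0
p2 = XOR of data positions {3,6,7} = 1⊕0⊕1 = 0
p4 = XOR of data positions {5,6,7} = 0⊕0⊕1 = 1
Codeword b1..b7 = 0011001

0011001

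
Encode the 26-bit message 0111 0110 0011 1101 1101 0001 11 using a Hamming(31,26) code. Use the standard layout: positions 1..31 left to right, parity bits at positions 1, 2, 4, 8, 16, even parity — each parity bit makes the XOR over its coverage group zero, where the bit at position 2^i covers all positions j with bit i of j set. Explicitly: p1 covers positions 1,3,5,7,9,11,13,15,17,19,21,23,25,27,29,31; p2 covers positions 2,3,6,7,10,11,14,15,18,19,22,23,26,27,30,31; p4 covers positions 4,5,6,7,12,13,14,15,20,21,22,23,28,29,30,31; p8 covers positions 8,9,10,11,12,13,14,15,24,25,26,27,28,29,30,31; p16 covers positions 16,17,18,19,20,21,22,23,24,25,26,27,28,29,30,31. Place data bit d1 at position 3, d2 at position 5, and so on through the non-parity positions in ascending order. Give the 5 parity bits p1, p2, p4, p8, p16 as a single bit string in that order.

Place data bits at non-power-of-two positions: b3=0, b5=1, b6=1, b7=1, b9=0, b10=1, b11=1, b12=0, b13=0, b14=0, b15=1, b17=1, b18=1, b19=1, b20=0, b21=1, b22=1, b23=1, b24=0, b25=1, b26=0, b27=0, b28=0, b29=1, b30=1, b31=1.
p1 = XOR of data positions {3,5,7,9,11,13,15,17,19,21,23,25,27,29,31} = 0⊕1⊕1⊕0⊕1⊕0⊕1⊕1⊕1⊕1⊕1⊕1⊕0⊕1⊕1 = 1
p2 = XOR of data positions {3,6,7,10,11,14,15,18,19,22,23,26,27,30,31} = 0⊕1⊕1⊕1⊕1⊕0⊕1⊕1⊕1⊕1⊕1⊕0⊕0⊕1⊕1 = 1
p4 = XOR of data positions {5,6,7,12,13,14,15,20,21,22,23,28,29,30,31} = 1⊕1⊕1⊕0⊕0⊕0⊕1⊕0⊕1⊕1⊕1⊕0⊕1⊕1⊕1 = 0
p8 = XOR of data positions {9,10,11,12,13,14,15,24,25,26,27,28,29,30,31} = 0⊕1⊕1⊕0⊕0⊕0⊕1⊕0⊕1⊕0⊕0⊕0⊕1⊕1⊕1 = 1
p16 = XOR of data positions {17,18,19,20,21,22,23,24,25,26,27,28,29,30,31} = 1⊕1⊕1⊕0⊕1⊕1⊕1⊕0⊕1⊕0⊕0⊕0⊕1⊕1⊕1 = 0
Parity bits p1,p2,p4,p8,p16 = 11010

11010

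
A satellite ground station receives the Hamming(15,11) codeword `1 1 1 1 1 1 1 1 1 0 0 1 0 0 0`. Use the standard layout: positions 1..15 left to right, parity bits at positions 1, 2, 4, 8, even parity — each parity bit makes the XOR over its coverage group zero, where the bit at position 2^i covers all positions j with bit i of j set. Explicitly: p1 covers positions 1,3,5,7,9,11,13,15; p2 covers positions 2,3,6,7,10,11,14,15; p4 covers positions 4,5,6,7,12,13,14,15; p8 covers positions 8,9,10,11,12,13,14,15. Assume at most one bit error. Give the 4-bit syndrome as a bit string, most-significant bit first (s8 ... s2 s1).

1101

s1: b1⊕b3⊕b5⊕b7⊕b9⊕b11⊕b13⊕b15 = 1⊕1⊕1⊕1⊕1⊕0⊕0⊕0 = 1
s2: b2⊕b3⊕b6⊕b7⊕b10⊕b11⊕b14⊕b15 = 1⊕1⊕1⊕1⊕0⊕0⊕0⊕0 = 0
s4: b4⊕b5⊕b6⊕b7⊕b12⊕b13⊕b14⊕b15 = 1⊕1⊕1⊕1⊕1⊕0⊕0⊕0 = 1
s8: b8⊕b9⊕b10⊕b11⊕b12⊕b13⊕b14⊕b15 = 1⊕1⊕0⊕0⊕1⊕0⊕0⊕0 = 1
Syndrome (s8...s1) = 1101 → position 13.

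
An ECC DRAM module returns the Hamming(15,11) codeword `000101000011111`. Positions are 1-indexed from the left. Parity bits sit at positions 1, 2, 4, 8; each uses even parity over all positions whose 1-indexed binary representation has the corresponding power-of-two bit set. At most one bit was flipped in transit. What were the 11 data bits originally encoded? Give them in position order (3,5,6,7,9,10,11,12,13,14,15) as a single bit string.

00101011111

s1: b1⊕b3⊕b5⊕b7⊕b9⊕b11⊕b13⊕b15 = 0⊕0⊕0⊕0⊕0⊕1⊕1⊕1 = 1
s2: b2⊕b3⊕b6⊕b7⊕b10⊕b11⊕b14⊕b15 = 0⊕0⊕1⊕0⊕0⊕1⊕1⊕1 = 0
s4: b4⊕b5⊕b6⊕b7⊕b12⊕b13⊕b14⊕b15 = 1⊕0⊕1⊕0⊕1⊕1⊕1⊕1 = 0
s8: b8⊕b9⊕b10⊕b11⊕b12⊕b13⊕b14⊕b15 = 0⊕0⊕0⊕1⊕1⊕1⊕1⊕1 = 1
Syndrome (s8...s1) = 1001 → position 9.
Flip bit 9: corrected codeword = 000101001011111
Data bits at positions 3,5,6,7,9,10,11,12,13,14,15: 00101011111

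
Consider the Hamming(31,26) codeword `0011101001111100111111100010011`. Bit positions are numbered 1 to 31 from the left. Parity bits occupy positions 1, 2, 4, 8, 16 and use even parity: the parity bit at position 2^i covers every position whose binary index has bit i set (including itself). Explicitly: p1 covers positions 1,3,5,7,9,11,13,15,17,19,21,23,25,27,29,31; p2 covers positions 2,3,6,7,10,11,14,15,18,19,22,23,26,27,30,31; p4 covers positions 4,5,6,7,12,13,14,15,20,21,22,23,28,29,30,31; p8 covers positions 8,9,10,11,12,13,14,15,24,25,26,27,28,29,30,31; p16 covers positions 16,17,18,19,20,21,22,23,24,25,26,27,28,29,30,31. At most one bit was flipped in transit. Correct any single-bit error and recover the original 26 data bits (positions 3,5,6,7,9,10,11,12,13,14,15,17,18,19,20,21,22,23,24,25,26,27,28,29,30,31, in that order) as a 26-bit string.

11010111110111111100010011

s1: b1⊕b3⊕b5⊕b7⊕b9⊕b11⊕b13⊕b15⊕b17⊕b19⊕b21⊕b23⊕b25⊕b27⊕b29⊕b31 = 0⊕1⊕1⊕1⊕0⊕1⊕1⊕0⊕1⊕1⊕1⊕1⊕0⊕1⊕0⊕1 = 1
s2: b2⊕b3⊕b6⊕b7⊕b10⊕b11⊕b14⊕b15⊕b18⊕b19⊕b22⊕b23⊕b26⊕b27⊕b30⊕b31 = 0⊕1⊕0⊕1⊕1⊕1⊕1⊕0⊕1⊕1⊕1⊕1⊕0⊕1⊕1⊕1 = 0
s4: b4⊕b5⊕b6⊕b7⊕b12⊕b13⊕b14⊕b15⊕b20⊕b21⊕b22⊕b23⊕b28⊕b29⊕b30⊕b31 = 1⊕1⊕0⊕1⊕1⊕1⊕1⊕0⊕1⊕1⊕1⊕1⊕0⊕0⊕1⊕1 = 0
s8: b8⊕b9⊕b10⊕b11⊕b12⊕b13⊕b14⊕b15⊕b24⊕b25⊕b26⊕b27⊕b28⊕b29⊕b30⊕b31 = 0⊕0⊕1⊕1⊕1⊕1⊕1⊕0⊕0⊕0⊕0⊕1⊕0⊕0⊕1⊕1 = 0
s16: b16⊕b17⊕b18⊕b19⊕b20⊕b21⊕b22⊕b23⊕b24⊕b25⊕b26⊕b27⊕b28⊕b29⊕b30⊕b31 = 0⊕1⊕1⊕1⊕1⊕1⊕1⊕1⊕0⊕0⊕0⊕1⊕0⊕0⊕1⊕1 = 0
Syndrome (s16...s1) = 00001 → position 1.
Flip bit 1: corrected codeword = 1011101001111100111111100010011
Data bits at positions 3,5,6,7,9,10,11,12,13,14,15,17,18,19,20,21,22,23,24,25,26,27,28,29,30,31: 11010111110111111100010011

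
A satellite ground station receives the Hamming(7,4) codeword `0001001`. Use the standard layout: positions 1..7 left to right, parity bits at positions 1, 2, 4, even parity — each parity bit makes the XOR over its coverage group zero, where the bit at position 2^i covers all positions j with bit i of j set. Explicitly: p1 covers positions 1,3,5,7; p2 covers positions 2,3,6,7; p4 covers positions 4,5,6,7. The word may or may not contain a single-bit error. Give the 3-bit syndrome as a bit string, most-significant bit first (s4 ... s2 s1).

s1: b1⊕b3⊕b5⊕b7 = 0⊕0⊕0⊕1 = 1
s2: b2⊕b3⊕b6⊕b7 = 0⊕0⊕0⊕1 = 1
s4: b4⊕b5⊕b6⊕b7 = 1⊕0⊕0⊕1 = 0
Syndrome (s4...s1) = 011 → position 3.

011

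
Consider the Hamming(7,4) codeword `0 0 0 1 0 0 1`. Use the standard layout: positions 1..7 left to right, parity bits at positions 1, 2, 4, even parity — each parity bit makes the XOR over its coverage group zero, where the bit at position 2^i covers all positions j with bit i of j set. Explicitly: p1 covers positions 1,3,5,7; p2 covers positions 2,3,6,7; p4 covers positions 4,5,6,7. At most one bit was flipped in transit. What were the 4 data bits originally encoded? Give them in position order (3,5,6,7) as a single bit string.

1001

s1: b1⊕b3⊕b5⊕b7 = 0⊕0⊕0⊕1 = 1
s2: b2⊕b3⊕b6⊕b7 = 0⊕0⊕0⊕1 = 1
s4: b4⊕b5⊕b6⊕b7 = 1⊕0⊕0⊕1 = 0
Syndrome (s4...s1) = 011 → position 3.
Flip bit 3: corrected codeword = 0011001
Data bits at positions 3,5,6,7: 1001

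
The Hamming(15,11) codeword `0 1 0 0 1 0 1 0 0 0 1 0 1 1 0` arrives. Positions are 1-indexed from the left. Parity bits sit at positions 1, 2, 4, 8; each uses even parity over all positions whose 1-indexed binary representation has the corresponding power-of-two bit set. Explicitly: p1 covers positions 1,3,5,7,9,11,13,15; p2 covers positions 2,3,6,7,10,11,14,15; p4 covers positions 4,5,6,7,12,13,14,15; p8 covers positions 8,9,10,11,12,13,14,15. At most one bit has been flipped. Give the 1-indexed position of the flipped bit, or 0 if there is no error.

8

s1: b1⊕b3⊕b5⊕b7⊕b9⊕b11⊕b13⊕b15 = 0⊕0⊕1⊕1⊕0⊕1⊕1⊕0 = 0
s2: b2⊕b3⊕b6⊕b7⊕b10⊕b11⊕b14⊕b15 = 1⊕0⊕0⊕1⊕0⊕1⊕1⊕0 = 0
s4: b4⊕b5⊕b6⊕b7⊕b12⊕b13⊕b14⊕b15 = 0⊕1⊕0⊕1⊕0⊕1⊕1⊕0 = 0
s8: b8⊕b9⊕b10⊕b11⊕b12⊕b13⊕b14⊕b15 = 0⊕0⊕0⊕1⊕0⊕1⊕1⊕0 = 1
Syndrome (s8...s1) = 1000 → position 8.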